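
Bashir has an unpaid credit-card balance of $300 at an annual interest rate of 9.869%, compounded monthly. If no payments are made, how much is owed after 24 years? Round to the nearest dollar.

Growth factor = (1 + 0.09869/12)^288 ≈ 10.57902595.
A ≈ 300 × 10.57902595 ≈ 3,173.7078.

$3,174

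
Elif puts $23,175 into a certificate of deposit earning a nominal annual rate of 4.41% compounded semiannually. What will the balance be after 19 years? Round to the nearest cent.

Periodic rate = 4.41%/2 = 0.02205; periods = 2·19 = 38.
A = 23,175·(1 + 0.02205)^38 ≈ 23,175·2.2905586551 ≈ 53,083.6968.

$53,083.70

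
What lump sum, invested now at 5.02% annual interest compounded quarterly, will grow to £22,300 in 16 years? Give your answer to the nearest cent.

Periodic rate = 5.02%/4 = 0.01255; 64 periods.
P = 22,300/(1 + 0.01255)^64 ≈ 22,300/2.2215423251 ≈ 10,038.0712.

£10,038.07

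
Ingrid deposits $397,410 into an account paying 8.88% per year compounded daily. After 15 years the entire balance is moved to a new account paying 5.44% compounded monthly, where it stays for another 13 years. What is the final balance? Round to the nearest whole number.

$3,048,510

After 15 years at 8.88%: 397,410 × 3.787999323319 ≈ 1,505,388.8111.
Then 13 years at 5.44%: 1,505,388.8111 × 2.025065086459 ≈ 3,048,510.3229.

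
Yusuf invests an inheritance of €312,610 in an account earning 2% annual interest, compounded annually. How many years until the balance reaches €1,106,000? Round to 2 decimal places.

63.81 years

We need (1 + 0.02)^t = 3.538, so t = ln 3.538 / ln 1.02 ≈ 63.8071.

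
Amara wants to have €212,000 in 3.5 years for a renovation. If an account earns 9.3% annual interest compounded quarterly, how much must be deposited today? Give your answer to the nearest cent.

€153,670.79

Periodic rate = 9.3%/4 = 0.02325; 14 periods.
P = 212,000/(1 + 0.02325)^14 ≈ 212,000/1.37957255642 ≈ 153,670.7867.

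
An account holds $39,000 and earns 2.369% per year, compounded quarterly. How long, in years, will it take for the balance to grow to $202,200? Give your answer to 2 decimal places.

69.67 years

(1 + 0.0059225)^(4t) = 202,200/39,000 = 5.1846.
4t·ln(1 + 0.0059225) = ln(5.1846); 4t = 1.6457/0.00590503 ≈ 278.6938.
t ≈ 69.6735 years.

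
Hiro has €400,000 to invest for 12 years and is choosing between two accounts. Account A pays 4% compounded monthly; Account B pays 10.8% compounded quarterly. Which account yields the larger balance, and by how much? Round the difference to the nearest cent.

Account B, by €791,034.80

A: (1 + 0.04/12)^144 ≈ 1.61478492325, so 400,000 × 1.61478492325 ≈ 645,913.9693.
B: (1 + 0.027)^48 ≈ 3.592371916931, so 400,000 × 3.592371916931 ≈ 1,436,948.7668.
Difference ≈ 791,034.7975 in favor of B.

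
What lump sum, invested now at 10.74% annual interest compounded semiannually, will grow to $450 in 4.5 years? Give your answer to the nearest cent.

$281.03

Periodic rate = 10.74%/2 = 0.0537; 9 periods.
P = 450/(1 + 0.0537)^9 ≈ 450/1.60122669 ≈ 281.0345.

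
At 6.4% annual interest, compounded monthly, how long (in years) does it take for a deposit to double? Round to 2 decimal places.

10.86 years

(1 + 0.00533333)^(12t) = 2.
12t = ln 2 / ln(1 + 0.00533333) ≈ 0.69315/0.00531916 ≈ 130.3114.
t ≈ 10.8593.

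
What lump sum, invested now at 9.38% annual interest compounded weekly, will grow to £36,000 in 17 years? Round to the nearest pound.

Periodic rate = 9.38%/52 = 0.00180385; 884 periods.
P = 36,000/(1 + 0.0938/52)^884 ≈ 36,000/4.9192866033 ≈ 7,318.1343.

£7,318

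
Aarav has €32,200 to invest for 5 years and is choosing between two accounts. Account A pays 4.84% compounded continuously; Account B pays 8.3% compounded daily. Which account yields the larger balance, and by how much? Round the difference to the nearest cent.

Account A growth factor: e^(0.0484·5) = e^0.242 ≈ 1.2737941928; balance ≈ 41,016.1730.
Account B growth factor: (1 + 0.083/365)^1825 ≈ 1.5142992977; balance ≈ 48,760.4374.
Account B is larger by 7,744.2644.

Account B, by €7,744.26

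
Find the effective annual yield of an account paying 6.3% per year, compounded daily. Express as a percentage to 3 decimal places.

One year is 365 periods at 0.000172603 each: (1 + 0.000172603)^365 ≈ 1.065021.
EAR = 1.065021 − 1 ≈ 6.50210%.

6.502%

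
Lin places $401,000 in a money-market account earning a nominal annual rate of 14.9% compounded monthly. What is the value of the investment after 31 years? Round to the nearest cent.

$39,518,346.95

Growth factor = (1 + 0.149/12)^372 ≈ 98.54949363901.
A ≈ 401,000 × 98.54949363901 ≈ 39,518,346.9492.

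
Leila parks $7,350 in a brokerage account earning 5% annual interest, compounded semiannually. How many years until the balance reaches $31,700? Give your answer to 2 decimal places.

(1 + 0.025)^(2t) = 31,700/7,350 = 4.3129.
2t·ln(1 + 0.025) = ln(4.3129); 2t = 1.4616/0.0246926 ≈ 59.1925.
t ≈ 29.5962 years.

29.60 years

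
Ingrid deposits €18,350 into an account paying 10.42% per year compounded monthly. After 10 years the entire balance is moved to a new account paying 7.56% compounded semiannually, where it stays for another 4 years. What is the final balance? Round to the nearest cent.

€69,682.99

After 10 years at 10.42%: 18,350 × 2.8221584585 ≈ 51,786.6077.
Then 4 years at 7.56%: 51,786.6077 × 1.3455794036 ≈ 69,682.9927.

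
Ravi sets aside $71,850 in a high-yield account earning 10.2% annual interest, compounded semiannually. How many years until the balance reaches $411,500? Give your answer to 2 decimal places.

17.54 years

(1 + 0.051)^(2t) = 411,500/71,850 = 5.7272.
2t·ln(1 + 0.051) = ln(5.7272); 2t = 1.7452/0.0497421 ≈ 35.0855.
t ≈ 17.5428 years.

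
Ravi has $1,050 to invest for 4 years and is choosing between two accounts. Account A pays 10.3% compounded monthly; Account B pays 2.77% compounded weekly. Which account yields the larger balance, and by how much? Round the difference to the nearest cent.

Account A, by $409.55

Account A growth factor: (1 + 0.103/12)^48 ≈ 1.507182308; balance ≈ 1,582.5414.
Account B growth factor: (1 + 0.0277/52)^208 ≈ 1.117138493; balance ≈ 1,172.9954.
Account A is larger by 409.5460.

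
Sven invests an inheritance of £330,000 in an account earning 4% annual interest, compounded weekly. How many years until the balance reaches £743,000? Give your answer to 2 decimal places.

(1 + 0.000769231)^(52t) = 743,000/330,000 = 2.2515.
52t·ln(1 + 0.000769231) = ln(2.2515); 52t = 0.8116/0.000768935 ≈ 1055.4902.
t ≈ 20.2979 years.

20.30 years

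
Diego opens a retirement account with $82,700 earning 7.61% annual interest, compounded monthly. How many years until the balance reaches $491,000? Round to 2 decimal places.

23.48 years

(1 + 0.00634167)^(12t) = 491,000/82,700 = 5.9371.
12t·ln(1 + 0.00634167) = ln(5.9371); 12t = 1.7812/0.00632164 ≈ 281.7661.
t ≈ 23.4805 years.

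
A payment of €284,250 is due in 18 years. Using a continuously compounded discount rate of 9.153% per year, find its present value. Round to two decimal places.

P = A·e^(−rt) = 284,250·e^(−1.64754).
e^(−1.64754) ≈ 0.192522932977, so P ≈ 54,724.6437.

€54,724.64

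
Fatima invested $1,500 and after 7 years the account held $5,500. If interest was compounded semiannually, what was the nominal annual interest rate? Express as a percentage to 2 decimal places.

19.45%

The 14-period growth factor is 5,500/1,500 = 3.66667.
r/2 = 3.66667^(1/14) − 1 ≈ 0.0972488, so r ≈ 2·0.0972488 = 19.44975%.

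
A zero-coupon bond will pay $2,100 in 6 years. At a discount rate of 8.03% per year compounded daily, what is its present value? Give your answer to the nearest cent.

$1,297.18

Periodic rate = 8.03%/365 = 0.00022; 2190 periods.
P = 2,100/(1 + 0.00022)^2190 ≈ 2,100/1.618900168 ≈ 1,297.1770.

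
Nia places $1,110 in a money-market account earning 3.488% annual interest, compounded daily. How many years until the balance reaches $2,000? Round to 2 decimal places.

16.88 years

We need (1 + 0.0000955616)^(365t) = 1.8018, so 365t = ln 1.8018 / ln 1.000096 ≈ 6161.6280.
t ≈ 6161.6280/365 = 16.8812 years.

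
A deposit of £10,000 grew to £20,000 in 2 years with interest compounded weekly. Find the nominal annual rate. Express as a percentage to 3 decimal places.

The 104-period growth factor is 20,000/10,000 = 2.
r/52 = 2^(1/104) − 1 ≈ 0.00668714, so r ≈ 52·0.00668714 = 34.77311%.

34.773%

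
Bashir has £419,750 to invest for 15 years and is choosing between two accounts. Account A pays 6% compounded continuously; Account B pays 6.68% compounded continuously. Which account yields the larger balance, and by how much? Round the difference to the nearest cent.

Account B, by £110,864.67

Account A growth factor: e^(0.06·15) = e^0.9 ≈ 2.459603111157; balance ≈ 1,032,418.4059.
Account B growth factor: e^(0.0668·15) = e^1.002 ≈ 2.723723832306; balance ≈ 1,143,283.0786.
Account B is larger by 110,864.6727.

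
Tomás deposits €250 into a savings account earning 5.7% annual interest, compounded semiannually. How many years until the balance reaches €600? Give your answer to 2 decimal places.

(1 + 0.0285)^(2t) = 600/250 = 2.4.
2t·ln(1 + 0.0285) = ln(2.4); 2t = 0.87547/0.0281014 ≈ 31.1539.
t ≈ 15.5769 years.

15.58 years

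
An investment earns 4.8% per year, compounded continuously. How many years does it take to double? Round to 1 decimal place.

e^(0.048t) = 2, so 0.048t = ln 2 ≈ 0.69315.
t ≈ 0.69315/0.048 ≈ 14.4406.

14.4 years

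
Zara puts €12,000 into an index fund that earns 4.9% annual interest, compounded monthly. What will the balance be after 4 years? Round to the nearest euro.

Periodic rate = 4.9%/12 = 0.00408333; periods = 12·4 = 48.
A = 12,000·(1 + 0.049/12)^48 ≈ 12,000·1.2160415098 ≈ 14,592.4981.

€14,592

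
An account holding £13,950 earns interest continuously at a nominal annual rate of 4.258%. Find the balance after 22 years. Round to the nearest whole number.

£35,596

A = P·e^(rt) = 13,950·e^(0.04258·22) = 13,950·e^0.93676.
e^0.93676 ≈ 2.5517005009, so A ≈ 35,596.2220.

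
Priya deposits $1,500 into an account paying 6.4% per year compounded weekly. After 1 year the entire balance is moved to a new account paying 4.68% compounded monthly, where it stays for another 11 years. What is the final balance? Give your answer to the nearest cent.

Phase 1: 1,500·(1 + 0.064/52)^52 ≈ 1,599.0757.
Phase 2: 1,599.0757·(1 + 0.0039)^132 ≈ 2,673.0616.

$2,673.06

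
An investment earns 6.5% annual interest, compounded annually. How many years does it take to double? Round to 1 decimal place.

(1 + 0.065)^t = 2.
t = ln 2 / ln(1 + 0.065) ≈ 0.69315/0.0629748 ≈ 11.0067.

11.0 years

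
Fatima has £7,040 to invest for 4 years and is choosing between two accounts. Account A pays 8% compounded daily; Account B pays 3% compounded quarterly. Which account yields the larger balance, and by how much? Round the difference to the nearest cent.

Account A growth factor: (1 + 0.08/365)^1460 ≈ 1.377079478; balance ≈ 9,694.6395.
Account B growth factor: (1 + 0.0075)^16 ≈ 1.126992114; balance ≈ 7,934.0245.
Account A is larger by 1,760.6150.

Account A, by £1,760.62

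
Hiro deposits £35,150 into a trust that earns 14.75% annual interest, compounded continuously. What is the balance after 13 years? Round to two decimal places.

A = P·e^(rt) = 35,150·e^(0.1475·13) = 35,150·e^1.9175.
e^1.9175 ≈ 6.80392737086, so A ≈ 239,158.0471.

£239,158.05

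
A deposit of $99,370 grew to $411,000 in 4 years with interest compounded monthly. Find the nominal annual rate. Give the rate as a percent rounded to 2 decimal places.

36.02%

The 48-period growth factor is 411,000/99,370 = 4.13606.
r/12 = 4.13606^(1/48) − 1 ≈ 0.0300198, so r ≈ 12·0.0300198 = 36.02370%.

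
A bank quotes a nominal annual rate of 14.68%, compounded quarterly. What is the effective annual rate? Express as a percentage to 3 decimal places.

15.508%

One year is 4 periods at 0.0367 each: (1 + 0.0367)^4 ≈ 1.155081.
EAR = 1.155081 − 1 ≈ 15.50809%.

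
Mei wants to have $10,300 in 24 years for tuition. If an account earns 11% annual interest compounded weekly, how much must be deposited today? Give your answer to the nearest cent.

Growth factor = (1 + 0.11/52)^1248 ≈ 13.974183952.
P = 10,300/13.974183952 ≈ 737.0735.

$737.07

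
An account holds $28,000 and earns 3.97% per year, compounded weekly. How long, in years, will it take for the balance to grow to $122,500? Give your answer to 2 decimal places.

We need (1 + 0.000763462)^(52t) = 4.375, so 52t = ln 4.375 / ln 1.000763 ≈ 1933.9152.
t ≈ 1933.9152/52 = 37.1907 years.

37.19 years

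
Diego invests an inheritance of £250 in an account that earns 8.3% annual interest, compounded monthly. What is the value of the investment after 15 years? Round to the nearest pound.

£865

Growth factor = (1 + 0.083/12)^180 ≈ 3.45808209.
A ≈ 250 × 3.45808209 ≈ 864.5205.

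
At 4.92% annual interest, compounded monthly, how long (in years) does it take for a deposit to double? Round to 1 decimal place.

14.1 years

(1 + 0.0041)^(12t) = 2.
12t = ln 2 / ln(1 + 0.0041) ≈ 0.69315/0.00409162 ≈ 169.4066.
t ≈ 14.1172.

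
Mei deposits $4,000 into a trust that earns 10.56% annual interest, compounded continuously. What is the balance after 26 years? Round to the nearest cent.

A = P·e^(rt) = 4,000·e^(0.1056·26) = 4,000·e^2.7456.
e^2.7456 ≈ 15.573955503, so A ≈ 62,295.8220.

$62,295.82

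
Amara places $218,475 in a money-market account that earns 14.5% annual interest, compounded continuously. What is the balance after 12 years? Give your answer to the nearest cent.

A = P·e^(rt) = 218,475·e^(0.145·12) = 218,475·e^1.74.
e^1.74 ≈ 5.697343422672, so A ≈ 1,244,727.1043.

$1,244,727.10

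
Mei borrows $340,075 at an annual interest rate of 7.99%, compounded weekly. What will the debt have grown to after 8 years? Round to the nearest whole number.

$644,114

Growth factor = (1 + 0.0799/52)^416 ≈ 1.89403490675.
A ≈ 340,075 × 1.89403490675 ≈ 644,113.9209.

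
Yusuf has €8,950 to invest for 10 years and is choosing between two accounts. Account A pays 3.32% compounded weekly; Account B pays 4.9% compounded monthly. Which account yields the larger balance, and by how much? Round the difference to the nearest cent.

Account B, by €2,121.90

A: (1 + 0.0332/52)^520 ≈ 1.3936052028, so 8,950 × 1.3936052028 ≈ 12,472.7666.
B: (1 + 0.049/12)^120 ≈ 1.6306884676, so 8,950 × 1.6306884676 ≈ 14,594.6618.
Difference ≈ 2,121.8952 in favor of B.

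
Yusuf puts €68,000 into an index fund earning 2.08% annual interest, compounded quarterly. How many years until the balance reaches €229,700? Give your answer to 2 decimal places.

We need (1 + 0.0052)^(4t) = 3.3779, so 4t = ln 3.3779 / ln 1.0052 ≈ 234.6978.
t ≈ 234.6978/4 = 58.6745 years.

58.67 years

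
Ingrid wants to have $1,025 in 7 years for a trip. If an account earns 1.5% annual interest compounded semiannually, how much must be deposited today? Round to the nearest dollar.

Growth factor = (1 + 0.0075)^14 ≈ 1.110275528.
P = 1,025/1.110275528 ≈ 923.1943.

$923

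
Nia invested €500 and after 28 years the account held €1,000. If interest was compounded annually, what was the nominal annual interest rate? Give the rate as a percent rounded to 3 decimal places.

2.506%

The 28-period growth factor is 1,000/500 = 2.
r = 2^(1/28) − 1 ≈ 0.0250642, i.e. 2.50642%.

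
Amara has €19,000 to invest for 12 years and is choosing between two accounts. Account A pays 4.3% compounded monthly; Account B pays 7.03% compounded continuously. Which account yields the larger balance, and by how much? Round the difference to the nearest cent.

Account B, by €12,368.10

Account A growth factor: (1 + 0.043/12)^144 ≈ 1.6737685529; balance ≈ 31,801.6025.
Account B growth factor: e^(0.0703·12) = e^0.8436 ≈ 2.324720926; balance ≈ 44,169.6976.
Account B is larger by 12,368.0951.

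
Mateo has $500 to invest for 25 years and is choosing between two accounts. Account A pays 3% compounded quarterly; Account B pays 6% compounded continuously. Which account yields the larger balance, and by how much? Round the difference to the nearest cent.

Account A growth factor: (1 + 0.0075)^100 ≈ 2.11108384; balance ≈ 1,055.5419.
Account B growth factor: e^(0.06·25) = e^1.5 ≈ 4.48168907; balance ≈ 2,240.8445.
Account B is larger by 1,185.3026.

Account B, by $1,185.30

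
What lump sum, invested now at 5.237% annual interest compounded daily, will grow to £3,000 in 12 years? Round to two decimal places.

Periodic rate = 5.237%/365 = 0.000143479; 4380 periods.
P = 3,000/(1 + 0.05237/365)^4380 ≈ 3,000/1.874599282 ≈ 1,600.3420.

£1,600.34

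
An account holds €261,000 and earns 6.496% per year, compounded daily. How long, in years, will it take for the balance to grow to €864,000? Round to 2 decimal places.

18.43 years

We need (1 + 0.000177973)^(365t) = 3.3103, so 365t = ln 3.3103 / ln 1.000178 ≈ 6726.6470.
t ≈ 6726.6470/365 = 18.4292 years.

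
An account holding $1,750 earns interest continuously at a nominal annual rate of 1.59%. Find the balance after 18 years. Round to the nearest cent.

$2,329.88

A = P·e^(rt) = 1,750·e^(0.0159·18) = 1,750·e^0.2862.
e^0.2862 ≈ 1.3313587, so A ≈ 2,329.8777.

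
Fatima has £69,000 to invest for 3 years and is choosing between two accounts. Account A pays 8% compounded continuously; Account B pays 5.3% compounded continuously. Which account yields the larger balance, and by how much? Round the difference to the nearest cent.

Account A growth factor: e^(0.08·3) = e^0.24 ≈ 1.2712491503; balance ≈ 87,716.1914.
Account B growth factor: e^(0.053·3) = e^0.159 ≈ 1.1723379467; balance ≈ 80,891.3183.
Account A is larger by 6,824.8731.

Account A, by £6,824.87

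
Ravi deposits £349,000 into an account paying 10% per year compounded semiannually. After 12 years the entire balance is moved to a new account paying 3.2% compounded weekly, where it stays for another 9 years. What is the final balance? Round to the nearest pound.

£1,501,091

Phase 1: 349,000·(1 + 0.05)^24 ≈ 1,125,559.8804.
Phase 2: 1,125,559.8804·(1 + 0.032/52)^468 ≈ 1,501,090.7406.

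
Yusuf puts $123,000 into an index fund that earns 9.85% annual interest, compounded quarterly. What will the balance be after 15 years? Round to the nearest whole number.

$529,422

Periodic rate = 9.85%/4 = 0.024625; periods = 4·15 = 60.
A = 123,000·(1 + 0.024625)^60 ≈ 123,000·4.3042440291 ≈ 529,422.0156.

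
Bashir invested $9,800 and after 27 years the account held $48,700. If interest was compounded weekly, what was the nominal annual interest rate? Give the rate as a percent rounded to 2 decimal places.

5.94%

The 1404-period growth factor is 48,700/9,800 = 4.96939.
r/52 = 4.96939^(1/1404) − 1 ≈ 0.0011426, so r ≈ 52·0.0011426 = 5.94153%.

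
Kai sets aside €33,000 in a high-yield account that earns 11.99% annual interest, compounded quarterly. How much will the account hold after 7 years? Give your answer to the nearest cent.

Growth factor = (1 + 0.029975)^28 ≈ 2.2863732828.
A ≈ 33,000 × 2.2863732828 ≈ 75,450.3183.

€75,450.32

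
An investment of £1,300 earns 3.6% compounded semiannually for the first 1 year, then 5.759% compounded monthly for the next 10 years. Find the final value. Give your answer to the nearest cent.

Phase 1: 1,300·(1 + 0.018)^2 ≈ 1,347.2212.
Phase 2: 1,347.2212·(1 + 0.05759/12)^120 ≈ 2,393.0449.

£2,393.04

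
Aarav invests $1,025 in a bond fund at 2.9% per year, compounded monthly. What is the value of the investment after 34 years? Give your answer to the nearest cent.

$2,744.24

Growth factor = (1 + 0.029/12)^408 ≈ 2.677304485.
A ≈ 1,025 × 2.677304485 ≈ 2,744.2371.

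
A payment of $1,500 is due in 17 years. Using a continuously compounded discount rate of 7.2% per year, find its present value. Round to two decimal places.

P = A·e^(−rt) = 1,500·e^(−1.224).
e^(−1.224) ≈ 0.294051605, so P ≈ 441.0774.

$441.08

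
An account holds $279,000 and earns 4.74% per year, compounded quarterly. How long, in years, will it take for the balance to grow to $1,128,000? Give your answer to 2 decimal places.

29.65 years

We need (1 + 0.01185)^(4t) = 4.043, so 4t = ln 4.043 / ln 1.01185 ≈ 118.5865.
t ≈ 118.5865/4 = 29.6466 years.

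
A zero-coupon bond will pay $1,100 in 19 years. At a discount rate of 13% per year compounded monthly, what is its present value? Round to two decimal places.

Periodic rate = 13%/12 = 0.0108333; 228 periods.
P = 1,100/(1 + 0.13/12)^228 ≈ 1,100/11.66644395 ≈ 94.2875.

$94.29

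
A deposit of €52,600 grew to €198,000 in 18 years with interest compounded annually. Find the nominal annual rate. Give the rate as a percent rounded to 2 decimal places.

7.64%

(1 + r)^18 = 198,000/52,600 = 3.76426.
1 + r = 3.76426^(1/18) ≈ 1.076421, so r ≈ 0.0764211.
r ≈ 7.64211%.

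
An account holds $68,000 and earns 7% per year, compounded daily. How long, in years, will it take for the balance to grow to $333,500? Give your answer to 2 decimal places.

22.72 years

We need (1 + 0.000191781)^(365t) = 4.9044, so 365t = ln 4.9044 / ln 1.000192 ≈ 8292.2141.
t ≈ 8292.2141/365 = 22.7184 years.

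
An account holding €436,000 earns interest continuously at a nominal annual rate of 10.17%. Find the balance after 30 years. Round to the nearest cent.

A = P·e^(rt) = 436,000·e^(0.1017·30) = 436,000·e^3.051.
e^3.051 ≈ 21.13647032816, so A ≈ 9,215,501.0631.

€9,215,501.06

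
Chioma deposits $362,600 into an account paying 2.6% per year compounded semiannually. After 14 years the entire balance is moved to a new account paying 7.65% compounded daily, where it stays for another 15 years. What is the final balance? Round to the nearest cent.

$1,639,807.89

Phase 1: 362,600·(1 + 0.013)^28 ≈ 520,585.7426.
Phase 2: 520,585.7426·(1 + 0.0765/365)^5475 ≈ 1,639,807.8853.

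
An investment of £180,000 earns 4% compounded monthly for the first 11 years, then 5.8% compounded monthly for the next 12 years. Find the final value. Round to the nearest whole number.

After 11 years at 4%: 180,000 × 1.55157150614 ≈ 279,282.8711.
Then 12 years at 5.8%: 279,282.8711 × 2.00235382333 ≈ 559,223.1247.

£559,223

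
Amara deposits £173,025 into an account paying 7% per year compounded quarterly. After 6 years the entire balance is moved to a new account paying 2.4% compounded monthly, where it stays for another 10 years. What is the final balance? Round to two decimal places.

Phase 1: 173,025·(1 + 0.0175)^24 ≈ 262,382.5131.
Phase 2: 262,382.5131·(1 + 0.002)^120 ≈ 333,473.6102.

£333,473.61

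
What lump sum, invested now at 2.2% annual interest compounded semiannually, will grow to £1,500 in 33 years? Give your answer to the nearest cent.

Growth factor = (1 + 0.011)^66 ≈ 2.058620385.
P = 1,500/2.058620385 ≈ 728.6433.

£728.64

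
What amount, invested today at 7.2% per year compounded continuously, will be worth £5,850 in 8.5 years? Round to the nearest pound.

P = A·e^(−rt) = 5,850·e^(−0.612).
e^(−0.612) ≈ 0.5422652533, so P ≈ 3,172.2517.

£3,172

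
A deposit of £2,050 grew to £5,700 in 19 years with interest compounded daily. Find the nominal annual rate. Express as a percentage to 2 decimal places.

5.38%

(1 + r/365)^6935 = 5,700/2,050 = 2.78049.
1 + r/365 = 2.78049^(1/6935) ≈ 1.000147, so r/365 ≈ 0.00014747.
r ≈ 365·0.00014747 = 5.38264%.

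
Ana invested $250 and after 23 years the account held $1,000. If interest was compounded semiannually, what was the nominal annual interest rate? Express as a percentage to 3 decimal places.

The 46-period growth factor is 1,000/250 = 4.
r/2 = 4^(1/46) − 1 ≈ 0.0305955, so r ≈ 2·0.0305955 = 6.11911%.

6.119%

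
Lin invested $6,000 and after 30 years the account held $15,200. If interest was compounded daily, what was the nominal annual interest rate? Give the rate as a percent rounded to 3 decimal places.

3.099%

(1 + r/365)^10950 = 15,200/6,000 = 2.53333.
1 + r/365 = 2.53333^(1/10950) ≈ 1.000085, so r/365 ≈ 0.0000848927.
r ≈ 365·0.0000848927 = 3.09858%.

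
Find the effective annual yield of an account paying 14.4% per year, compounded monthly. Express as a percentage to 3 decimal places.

15.389%

One year is 12 periods at 0.012 each: (1 + 0.012)^12 ≈ 1.153895.
EAR = 1.153895 − 1 ≈ 15.38946%.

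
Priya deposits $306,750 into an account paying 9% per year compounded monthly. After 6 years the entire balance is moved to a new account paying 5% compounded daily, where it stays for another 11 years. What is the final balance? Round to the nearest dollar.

After 6 years at 9%: 306,750 × 1.71255270682 ≈ 525,325.5428.
Then 11 years at 5%: 525,325.5428 × 1.73318773128 ≈ 910,487.7857.

$910,488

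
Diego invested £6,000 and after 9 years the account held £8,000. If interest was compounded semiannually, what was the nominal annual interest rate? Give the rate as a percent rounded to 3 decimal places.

(1 + r/2)^18 = 8,000/6,000 = 1.33333.
1 + r/2 = 1.33333^(1/18) ≈ 1.016111, so r/2 ≈ 0.0161107.
r ≈ 2·0.0161107 = 3.22215%.

3.222%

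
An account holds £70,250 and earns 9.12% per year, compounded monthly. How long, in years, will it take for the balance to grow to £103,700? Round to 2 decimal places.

(1 + 0.0076)^(12t) = 103,700/70,250 = 1.4762.
12t·ln(1 + 0.0076) = ln(1.4762); 12t = 0.38944/0.00757127 ≈ 51.4368.
t ≈ 4.2864 years.

4.29 years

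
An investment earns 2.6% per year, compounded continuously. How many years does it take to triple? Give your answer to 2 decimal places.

42.25 years

e^(0.026t) = 3, so 0.026t = ln 3 ≈ 1.0986.
t ≈ 1.0986/0.026 ≈ 42.2543.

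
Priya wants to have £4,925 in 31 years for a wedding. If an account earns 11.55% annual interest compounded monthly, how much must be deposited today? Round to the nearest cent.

Growth factor = (1 + 0.009625)^372 ≈ 35.28220109.
P = 4,925/35.28220109 ≈ 139.5888.

£139.59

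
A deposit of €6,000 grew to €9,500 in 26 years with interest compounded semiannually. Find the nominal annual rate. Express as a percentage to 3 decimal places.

The 52-period growth factor is 9,500/6,000 = 1.58333.
r/2 = 1.58333^(1/52) − 1 ≈ 0.00887632, so r ≈ 2·0.00887632 = 1.77526%.

1.775%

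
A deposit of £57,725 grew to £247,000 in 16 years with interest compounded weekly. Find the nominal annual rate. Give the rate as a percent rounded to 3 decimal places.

9.094%

The 832-period growth factor is 247,000/57,725 = 4.27891.
r/52 = 4.27891^(1/832) − 1 ≈ 0.00174876, so r ≈ 52·0.00174876 = 9.09355%.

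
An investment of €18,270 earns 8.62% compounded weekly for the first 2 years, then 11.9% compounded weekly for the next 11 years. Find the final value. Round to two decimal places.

€80,240.00

Phase 1: 18,270·(1 + 0.0862/52)^104 ≈ 21,704.4571.
Phase 2: 21,704.4571·(1 + 0.119/52)^572 ≈ 80,239.9980.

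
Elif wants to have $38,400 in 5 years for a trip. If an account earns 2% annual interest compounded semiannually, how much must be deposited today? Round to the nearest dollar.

Periodic rate = 2%/2 = 0.01; 10 periods.
P = 38,400/(1 + 0.01)^10 ≈ 38,400/1.1046221254 ≈ 34,763.0191.

$34,763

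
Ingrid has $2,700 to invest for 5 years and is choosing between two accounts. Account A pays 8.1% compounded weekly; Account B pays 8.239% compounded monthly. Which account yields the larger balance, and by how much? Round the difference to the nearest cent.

A: (1 + 0.081/52)^260 ≈ 1.498830136, so 2,700 × 1.498830136 ≈ 4,046.8414.
B: (1 + 0.08239/12)^60 ≈ 1.507635078, so 2,700 × 1.507635078 ≈ 4,070.6147.
Difference ≈ 23.7733 in favor of B.

Account B, by $23.77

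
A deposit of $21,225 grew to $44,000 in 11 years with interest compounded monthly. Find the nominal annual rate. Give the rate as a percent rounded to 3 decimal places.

6.646%

(1 + r/12)^132 = 44,000/21,225 = 2.07303.
1 + r/12 = 2.07303^(1/132) ≈ 1.005538, so r/12 ≈ 0.00553808.
r ≈ 12·0.00553808 = 6.64570%.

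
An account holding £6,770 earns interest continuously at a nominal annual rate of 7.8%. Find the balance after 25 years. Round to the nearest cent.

A = P·e^(rt) = 6,770·e^(0.078·25) = 6,770·e^1.95.
e^1.95 ≈ 7.0286875806, so A ≈ 47,584.2149.

£47,584.21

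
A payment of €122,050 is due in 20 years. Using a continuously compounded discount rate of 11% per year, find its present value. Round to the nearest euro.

P = A·e^(−rt) = 122,050·e^(−2.2).
e^(−2.2) ≈ 0.110803158362, so P ≈ 13,523.5255.

€13,524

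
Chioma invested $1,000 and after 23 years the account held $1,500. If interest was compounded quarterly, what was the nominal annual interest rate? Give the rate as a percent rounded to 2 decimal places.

The 92-period growth factor is 1,500/1,000 = 1.5.
r/4 = 1.5^(1/92) − 1 ≈ 0.00441696, so r ≈ 4·0.00441696 = 1.76678%.

1.77%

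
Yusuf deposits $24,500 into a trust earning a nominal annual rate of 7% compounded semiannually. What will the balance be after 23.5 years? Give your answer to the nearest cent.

Growth factor = (1 + 0.035)^47 ≈ 5.03728403915.
A ≈ 24,500 × 5.03728403915 ≈ 123,413.4590.

$123,413.46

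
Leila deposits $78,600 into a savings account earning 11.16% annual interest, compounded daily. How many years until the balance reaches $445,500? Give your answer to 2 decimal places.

15.55 years

(1 + 0.000305753)^(365t) = 445,500/78,600 = 5.6679.
365t·ln(1 + 0.000305753) = ln(5.6679); 365t = 1.7348/0.000305707 ≈ 5674.8040.
t ≈ 15.5474 years.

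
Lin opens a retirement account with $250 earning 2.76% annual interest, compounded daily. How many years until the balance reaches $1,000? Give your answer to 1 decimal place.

50.2 years

We need (1 + 0.0000756164)^(365t) = 4, so 365t = ln 4 / ln 1.000076 ≈ 18333.9338.
t ≈ 18333.9338/365 = 50.2300 years.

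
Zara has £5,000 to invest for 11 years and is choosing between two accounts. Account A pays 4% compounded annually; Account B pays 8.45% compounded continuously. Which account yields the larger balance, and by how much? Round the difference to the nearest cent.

Account B, by £4,968.94

A: (1 + 0.04)^11 ≈ 1.539454056, so 5,000 × 1.539454056 ≈ 7,697.2703.
B: e^(0.0845·11) = e^0.9295 ≈ 2.5332422398, so 5,000 × 2.5332422398 ≈ 12,666.2112.
Difference ≈ 4,968.9409 in favor of B.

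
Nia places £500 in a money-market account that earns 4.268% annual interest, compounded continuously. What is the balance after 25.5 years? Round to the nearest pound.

A = P·e^(rt) = 500·e^(0.04268·25.5) = 500·e^1.08834.
e^1.08834 ≈ 2.969340873, so A ≈ 1,484.6704.

£1,485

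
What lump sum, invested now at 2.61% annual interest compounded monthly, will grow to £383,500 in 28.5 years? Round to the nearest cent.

£182,417.39

Periodic rate = 2.61%/12 = 0.002175; 342 periods.
P = 383,500/(1 + 0.002175)^342 ≈ 383,500/2.10232155012 ≈ 182,417.3852.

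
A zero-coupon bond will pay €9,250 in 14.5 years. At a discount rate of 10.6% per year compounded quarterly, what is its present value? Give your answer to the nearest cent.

€2,029.19

Growth factor = (1 + 0.0265)^58 ≈ 4.558472246.
P = 9,250/4.558472246 ≈ 2,029.1886.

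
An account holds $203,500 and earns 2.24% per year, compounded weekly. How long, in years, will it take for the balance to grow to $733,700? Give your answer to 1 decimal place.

57.3 years

(1 + 0.000430769)^(52t) = 733,700/203,500 = 3.6054.
52t·ln(1 + 0.000430769) = ln(3.6054); 52t = 1.2824/0.000430676 ≈ 2977.7206.
t ≈ 57.2639 years.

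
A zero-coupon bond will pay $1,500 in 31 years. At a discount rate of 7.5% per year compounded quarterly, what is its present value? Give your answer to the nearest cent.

$149.87

Growth factor = (1 + 0.01875)^124 ≈ 10.00887111.
P = 1,500/10.00887111 ≈ 149.8671.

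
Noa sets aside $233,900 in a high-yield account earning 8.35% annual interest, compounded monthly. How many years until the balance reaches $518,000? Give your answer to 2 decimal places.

We need (1 + 0.00695833)^(12t) = 2.2146, so 12t = ln 2.2146 / ln 1.006958 ≈ 114.6603.
t ≈ 114.6603/12 = 9.5550 years.

9.56 years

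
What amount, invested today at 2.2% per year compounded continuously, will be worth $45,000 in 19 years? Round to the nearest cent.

$29,626.30

P = A·e^(−rt) = 45,000·e^(−0.418).
e^(−0.418) ≈ 0.65836222842, so P ≈ 29,626.3003.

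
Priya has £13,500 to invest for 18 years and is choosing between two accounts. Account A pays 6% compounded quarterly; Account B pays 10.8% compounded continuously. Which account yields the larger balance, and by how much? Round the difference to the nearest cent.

A: (1 + 0.015)^72 ≈ 2.9211579607, so 13,500 × 2.9211579607 ≈ 39,435.6325.
B: e^(0.108·18) = e^1.944 ≈ 6.9866417188, so 13,500 × 6.9866417188 ≈ 94,319.6632.
Difference ≈ 54,884.0307 in favor of B.

Account B, by £54,884.03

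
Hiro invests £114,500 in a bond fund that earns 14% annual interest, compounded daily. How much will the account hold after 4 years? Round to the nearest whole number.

Growth factor = (1 + 0.14/365)^1460 ≈ 1.75048454102.
A ≈ 114,500 × 1.75048454102 ≈ 200,430.4799.

£200,430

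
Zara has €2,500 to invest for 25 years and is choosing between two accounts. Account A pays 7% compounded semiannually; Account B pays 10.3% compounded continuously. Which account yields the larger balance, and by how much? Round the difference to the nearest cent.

Account B, by €18,865.98

Account A growth factor: (1 + 0.035)^50 ≈ 5.5849268557; balance ≈ 13,962.3171.
Account B growth factor: e^(0.103·25) = e^2.575 ≈ 13.131317158; balance ≈ 32,828.2929.
Account B is larger by 18,865.9758.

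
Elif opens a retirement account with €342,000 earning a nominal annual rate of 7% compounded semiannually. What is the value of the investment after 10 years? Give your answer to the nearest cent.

Growth factor = (1 + 0.035)^20 ≈ 1.98978886347.
A ≈ 342,000 × 1.98978886347 ≈ 680,507.7913.

€680,507.79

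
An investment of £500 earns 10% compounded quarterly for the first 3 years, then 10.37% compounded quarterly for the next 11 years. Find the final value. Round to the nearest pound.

£2,074

After 3 years at 10%: 500 × 1.344888824 ≈ 672.4444.
Then 11 years at 10.37%: 672.4444 × 3.083805435 ≈ 2,073.6877.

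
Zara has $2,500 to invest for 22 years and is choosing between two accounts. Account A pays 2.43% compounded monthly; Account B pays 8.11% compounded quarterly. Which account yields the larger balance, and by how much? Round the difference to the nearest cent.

A: (1 + 0.002025)^264 ≈ 1.705843052, so 2,500 × 1.705843052 ≈ 4,264.6076.
B: (1 + 0.020275)^88 ≈ 5.8494842476, so 2,500 × 5.8494842476 ≈ 14,623.7106.
Difference ≈ 10,359.1030 in favor of B.

Account B, by $10,359.10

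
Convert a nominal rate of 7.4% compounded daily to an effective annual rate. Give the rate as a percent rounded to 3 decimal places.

EAR = (1 + 7.4%/365)^365 − 1 = (1 + 0.00020274)^365 − 1.
(1 + 0.00020274)^365 ≈ 1.076799, so EAR ≈ 7.67987%.

7.680%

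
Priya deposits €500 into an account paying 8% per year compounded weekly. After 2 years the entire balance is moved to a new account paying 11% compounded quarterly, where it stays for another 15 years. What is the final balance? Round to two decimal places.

€2,987.54

After 2 years at 8%: 500 × 1.173366596 ≈ 586.6833.
Then 15 years at 11%: 586.6833 × 5.092251361 ≈ 2,987.5388.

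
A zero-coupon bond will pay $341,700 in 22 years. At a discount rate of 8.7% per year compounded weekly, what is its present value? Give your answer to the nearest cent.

$50,477.74

Growth factor = (1 + 0.087/52)^1144 ≈ 6.76932006959.
P = 341,700/6.76932006959 ≈ 50,477.7432.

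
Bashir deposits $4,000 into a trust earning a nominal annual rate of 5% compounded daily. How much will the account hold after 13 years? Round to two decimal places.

Growth factor = (1 + 0.05/365)^4745 ≈ 1.915455558.
A ≈ 4,000 × 1.915455558 ≈ 7,661.8222.

$7,661.82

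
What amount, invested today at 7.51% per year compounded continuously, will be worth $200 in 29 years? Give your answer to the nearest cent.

$22.66

P = A·e^(−rt) = 200·e^(−2.1779).
e^(−2.1779) ≈ 0.113279167, so P ≈ 22.6558.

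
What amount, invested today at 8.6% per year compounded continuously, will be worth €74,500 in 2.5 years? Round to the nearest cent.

P = A·e^(−rt) = 74,500·e^(−0.215).
e^(−0.215) ≈ 0.80654144018, so P ≈ 60,087.3373.

€60,087.34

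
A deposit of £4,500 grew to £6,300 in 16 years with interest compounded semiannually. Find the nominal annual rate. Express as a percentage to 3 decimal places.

The 32-period growth factor is 6,300/4,500 = 1.4.
r/2 = 1.4^(1/32) − 1 ≈ 0.0105702, so r ≈ 2·0.0105702 = 2.11405%.

2.114%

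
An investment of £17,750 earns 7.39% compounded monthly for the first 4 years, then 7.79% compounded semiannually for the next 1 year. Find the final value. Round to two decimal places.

After 4 years at 7.39%: 17,750 × 1.3427147778 ≈ 23,833.1873.
Then 1 years at 7.79%: 23,833.1873 × 1.0794171025 ≈ 25,725.9500.

£25,725.95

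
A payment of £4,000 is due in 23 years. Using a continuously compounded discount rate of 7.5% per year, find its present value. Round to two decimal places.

P = A·e^(−rt) = 4,000·e^(−1.725).
e^(−1.725) ≈ 0.1781730518, so P ≈ 712.6922.

£712.69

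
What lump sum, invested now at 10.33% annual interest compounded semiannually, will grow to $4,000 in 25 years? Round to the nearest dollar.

Growth factor = (1 + 0.05165)^50 ≈ 12.40398717.
P = 4,000/12.40398717 ≈ 322.4770.

$322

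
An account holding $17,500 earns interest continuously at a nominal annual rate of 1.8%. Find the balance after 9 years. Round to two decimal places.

A = P·e^(rt) = 17,500·e^(0.018·9) = 17,500·e^0.162.
e^0.162 ≈ 1.1758602413, so A ≈ 20,577.5542.

$20,577.55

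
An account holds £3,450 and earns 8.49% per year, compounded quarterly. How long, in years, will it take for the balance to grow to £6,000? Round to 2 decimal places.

6.59 years

We need (1 + 0.021225)^(4t) = 1.7391, so 4t = ln 1.7391 / ln 1.021225 ≈ 26.3481.
t ≈ 26.3481/4 = 6.5870 years.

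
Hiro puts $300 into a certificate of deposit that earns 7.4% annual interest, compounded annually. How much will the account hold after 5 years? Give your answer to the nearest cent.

Annual rate = 7.4% = 0.074; years = 5.
A = 300·(1 + 0.074)^5 ≈ 300·1.42896439 ≈ 428.6893.

$428.69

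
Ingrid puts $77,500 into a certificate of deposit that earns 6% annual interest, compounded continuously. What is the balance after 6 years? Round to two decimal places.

A = P·e^(rt) = 77,500·e^(0.06·6) = 77,500·e^0.36.
e^0.36 ≈ 1.43332941456, so A ≈ 111,083.0296.

$111,083.03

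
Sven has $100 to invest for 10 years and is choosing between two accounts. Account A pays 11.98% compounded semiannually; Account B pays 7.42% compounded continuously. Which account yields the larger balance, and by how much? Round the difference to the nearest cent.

A: (1 + 0.0599)^20 ≈ 3.20108969, so 100 × 3.20108969 ≈ 320.1090.
B: e^(0.0742·10) = e^0.742 ≈ 2.10013158, so 100 × 2.10013158 ≈ 210.0132.
Difference ≈ 110.0958 in favor of A.

Account A, by $110.10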